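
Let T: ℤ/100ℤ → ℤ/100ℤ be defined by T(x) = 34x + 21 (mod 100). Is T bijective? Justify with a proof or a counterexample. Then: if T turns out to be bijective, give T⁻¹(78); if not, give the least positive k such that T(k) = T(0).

We have gcd(34, 100) = 2 > 1. Taking u = 0 and v = 50: T(0) = 21 and T(50) = 34·50 + 21 = 1721 ≡ 21 (mod 100).
So T(0) = T(50) while 0 ≠ 50, thus T is not injective, hence not bijective.
Since T is not bijective, we find the least positive k with T(k) = T(0): this means 34k ≡ 0 (mod 100), i.e. 100 ∣ 34k. Since gcd(34, 100) = 2, dividing through by 2 this holds exactly when 50 ∣ 17k, and as gcd(17, 50) = 1, exactly when 50 ∣ k.
The smallest positive such k is 50.

50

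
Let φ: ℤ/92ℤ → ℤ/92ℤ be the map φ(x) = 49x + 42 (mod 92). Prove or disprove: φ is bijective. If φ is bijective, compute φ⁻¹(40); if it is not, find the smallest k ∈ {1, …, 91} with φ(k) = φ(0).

Suppose φ(x_1) = φ(x_2) in ℤ/92ℤ. Then 49x_1 + 42 ≡ 49x_2 + 42 (mod 92), therefore 49(x_1 − x_2) ≡ 0 (mod 92).
Since gcd(49, 92) = 1, 49 is invertible modulo 92, therefore x_1 − x_2 ≡ 0 (mod 92), i.e. x_1 = x_2.
We now compute 49⁻¹ mod 92 explicitly. Euclid's algorithm: 92 = 1·49 + 43, 49 = 1·43 + 6, 43 = 7·6 + 1; back-substituting gives 1 = 77·49 − 41·92, so 49⁻¹ ≡ 77 (mod 92).
Then y ↦ 77(y − 42) is a two-sided inverse to φ, so every y ∈ ℤ/92ℤ has a preimage.
Therefore φ is bijective.
Since φ is bijective, we compute φ⁻¹(40): solve 49x + 42 ≡ 40 (mod 92), i.e. 49x ≡ 90 (mod 92).
Multiplying by 49⁻¹ = 77 gives x ≡ 77·90 = 6930 = 75·92 + 30 ≡ 30 (mod 92).
Check: φ(30) = 49·30 + 42 = 1512 = 16·92 + 40 ≡ 40 (mod 92).

30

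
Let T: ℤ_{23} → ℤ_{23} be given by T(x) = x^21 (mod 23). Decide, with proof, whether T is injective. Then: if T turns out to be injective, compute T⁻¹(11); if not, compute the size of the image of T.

21

Since 23 is prime, the nonzero elements of ℤ_{23} form a cyclic group of order 22.
As gcd(21, 22) = 1, raising to the 21st power is a bijection on this group: if s^21 ≡ t^21 then (st^{−1})^21 = 1, and the only element of order dividing gcd(21, 22) = 1 is 1, so s = t.
With T(0) = 0 this makes T injective on all of ℤ_{23}, hence bijective (finite equal-size domain and codomain). In particular T is injective.
Since T is injective, we find the preimage of 11. The inverse of x ↦ x^21 on (ℤ_{23})^× is x ↦ x^21, because 21·21 = 441 = 20·22 + 1 ≡ 1 (mod 22) and x^{22} = 1 for x ≠ 0 (Fermat). So T⁻¹(11) = 11^21 mod 23.
Repeated squaring mod 23: 11^1 ≡ 11, 11^2 ≡ 11² = 121 ≡ 6, 11^4 ≡ 6² = 36 ≡ 13, 11^8 ≡ 13² = 169 ≡ 8, 11^16 ≡ 8² = 64 ≡ 18. Since 21 = 16 + 4 + 1, 11^21 ≡ 18·13·11: 18·13 = 234 ≡ 4, then 4·11 = 44 ≡ 21. So 11^21 ≡ 21 (mod 23).
Hence T⁻¹(11) = 21.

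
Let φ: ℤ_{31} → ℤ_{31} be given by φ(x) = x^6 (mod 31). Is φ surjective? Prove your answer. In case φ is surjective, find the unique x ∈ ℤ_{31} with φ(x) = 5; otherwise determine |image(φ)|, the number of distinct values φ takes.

φ(1) = 1^6 = 1.
φ(5): Repeated squaring mod 31: 5^1 ≡ 5, 5^2 ≡ 5² = 25, 5^4 ≡ 25² = 625 ≡ 5. Since 6 = 4 + 2, 5^6 ≡ 5·25: 5·25 = 125 ≡ 1. So 5^6 ≡ 1 (mod 31).
So φ(1) = φ(5) = 1 while 1 ≠ 5, so φ is not injective.
A non-injective map from the 31-element set ℤ_{31} to itself takes at most 30 distinct values, so it cannot be surjective. So φ is not surjective.
Since φ is not surjective, we determine |image(φ)|. Computing x^6 mod 31 for each x (by repeated squaring, reducing mod 31 at every step), the values φ(0), φ(1), …, φ(30) are: 0, 1, 2, 16, 4, 1, 1, 4, 8, 8, 2, 4, 2, 16, 8, 16, 16, 8, 16, 2, 4, 2, 8, 8, 4, 1, 1, 4, 16, 2, 1.
The distinct values are {0, 1, 2, 4, 8, 16}; there are 6 of them.

6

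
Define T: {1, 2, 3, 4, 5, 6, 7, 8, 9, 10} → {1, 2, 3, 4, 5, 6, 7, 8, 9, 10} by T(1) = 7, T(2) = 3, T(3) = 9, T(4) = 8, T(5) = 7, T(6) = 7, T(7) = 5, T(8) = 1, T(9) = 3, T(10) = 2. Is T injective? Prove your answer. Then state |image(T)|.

7

T(1) = 7 = T(5) with 1 ≠ 5, so T is not injective.
The image of T is {1, 2, 3, 5, 7, 8, 9}, which has 7 elements.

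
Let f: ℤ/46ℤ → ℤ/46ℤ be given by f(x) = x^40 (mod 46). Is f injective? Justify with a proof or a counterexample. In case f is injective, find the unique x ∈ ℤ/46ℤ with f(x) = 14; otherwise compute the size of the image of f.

f(22): Repeated squaring mod 46: 22^1 ≡ 22, 22^2 ≡ 22² = 484 ≡ 24, 22^4 ≡ 24² = 576 ≡ 24, 22^8 ≡ 24² = 576 ≡ 24, 22^16 ≡ 24² = 576 ≡ 24, 22^32 ≡ 24² = 576 ≡ 24. Since 40 = 32 + 8, 22^40 ≡ 24·24: 24·24 = 576 ≡ 24. So 22^40 ≡ 24 (mod 46).
f(24): Repeated squaring mod 46: 24^1 ≡ 24, 24^2 ≡ 24² = 576 ≡ 24, 24^4 ≡ 24² = 576 ≡ 24, 24^8 ≡ 24² = 576 ≡ 24, 24^16 ≡ 24² = 576 ≡ 24, 24^32 ≡ 24² = 576 ≡ 24. Since 40 = 32 + 8, 24^40 ≡ 24·24: 24·24 = 576 ≡ 24. So 24^40 ≡ 24 (mod 46).
So f(22) = f(24) = 24 while 22 ≠ 24, therefore f is not injective.
Since f is not injective, we determine |image(f)|. Computing x^40 mod 46 for each x (by repeated squaring, reducing mod 46 at every step), the values f(0), f(1), …, f(45) are: 0, 1, 36, 25, 8, 29, 26, 41, 12, 27, 32, 39, 16, 9, 4, 35, 18, 3, 6, 31, 2, 13, 24, 23, 24, 13, 2, 31, 6, 3, 18, 35, 4, 9, 16, 39, 32, 27, 12, 41, 26, 29, 8, 25, 36, 1.
The distinct values are {0, 1, 2, 3, 4, 6, 8, 9, 12, 13, 16, 18, 23, 24, 25, 26, 27, 29, 31, 32, 35, 36, 39, 41}; there are 24 of them.

24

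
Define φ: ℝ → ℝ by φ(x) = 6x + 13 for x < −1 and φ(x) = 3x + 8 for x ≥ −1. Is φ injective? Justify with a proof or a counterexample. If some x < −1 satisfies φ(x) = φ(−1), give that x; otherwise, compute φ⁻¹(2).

Both pieces are strictly increasing (slopes 6 and 3), so each is injective on its own interval.
The left piece maps (−∞, −1) onto (−∞, 7); the right piece maps [−1, ∞) onto [5, ∞).
These images overlap. In particular φ(−1) = 5 (right piece), and solving 6x + 13 = 5 on the left piece gives x = −4/3 < −1.
So φ(−4/3) = φ(−1) with −4/3 ≠ −1, and φ is not injective. This x = −4/3 is the requested value below −1.

-4/3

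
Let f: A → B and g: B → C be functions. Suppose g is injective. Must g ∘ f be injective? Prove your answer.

No. Take A = {0, 1}, B = C = {0, 1, 2, 3}, f(0) = f(1) = 0, and g = identity (injective).
Then (g ∘ f)(0) = (g ∘ f)(1) = 0 with 0 ≠ 1, so g ∘ f is not injective.

not injective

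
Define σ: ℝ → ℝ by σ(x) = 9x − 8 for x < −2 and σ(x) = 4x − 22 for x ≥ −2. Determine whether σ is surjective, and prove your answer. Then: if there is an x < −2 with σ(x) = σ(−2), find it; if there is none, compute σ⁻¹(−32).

-22/9

Both pieces are strictly increasing (slopes 9 and 4), so each is injective on its own interval.
The left piece maps (−∞, −2) onto (−∞, −26); the right piece maps [−2, ∞) onto [−30, ∞).
The union (−∞, −26) ∪ [−30, ∞) covers ℝ, so σ is surjective.
For the follow-up: the images overlap, so an x < −2 with σ(x) = σ(−2) exists. σ(−2) = −30; solving 9x − 8 = −30 for x < −2 gives x = (−30 + 8)/9 = −22/9.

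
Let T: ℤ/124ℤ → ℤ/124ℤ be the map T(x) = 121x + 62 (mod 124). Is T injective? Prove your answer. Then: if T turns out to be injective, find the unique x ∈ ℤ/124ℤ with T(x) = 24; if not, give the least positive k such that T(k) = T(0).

54

If T(x_1) = T(x_2), then 121x_1 ≡ 121x_2 (mod 124). Because gcd(121, 124) = 1, we may cancel 121 to get x_1 ≡ x_2 (mod 124).
Therefore T is injective.
We now compute 121⁻¹ mod 124 explicitly. Euclid's algorithm: 124 = 1·121 + 3, 121 = 40·3 + 1; back-substituting gives 1 = 41·121 − 40·124, so 121⁻¹ ≡ 41 (mod 124).
Since T is injective, we compute T⁻¹(24): solve 121x + 62 ≡ 24 (mod 124), i.e. 121x ≡ 86 (mod 124).
Multiplying by 121⁻¹ = 41 gives x ≡ 41·86 = 3526 = 28·124 + 54 ≡ 54 (mod 124).
Check: T(54) = 121·54 + 62 = 6596 = 53·124 + 24 ≡ 24 (mod 124).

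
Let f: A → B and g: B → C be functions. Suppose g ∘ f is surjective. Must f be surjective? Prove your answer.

No. Take A = {0, 1}, B = {0, 1, 2, 3}, C = {0}, f(a) = 0 for every a ∈ A, and g(b) = 0 for every b ∈ B.
Then g ∘ f is surjective onto {0}, but 3 ∈ B has no preimage under f, so f is not surjective.

not surjective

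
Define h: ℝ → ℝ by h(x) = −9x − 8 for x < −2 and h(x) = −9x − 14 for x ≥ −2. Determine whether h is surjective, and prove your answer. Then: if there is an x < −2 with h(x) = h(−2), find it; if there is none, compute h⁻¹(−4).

Both pieces are strictly decreasing (slopes −9 and −9), so each is injective on its own interval.
The left piece maps (−∞, −2) onto (10, ∞); the right piece maps [−2, ∞) onto (−∞, 4].
The union (10, ∞) ∪ (−∞, 4] omits the interval between 10 and 4; in particular 10 has no preimage. So h is not surjective.
Because the two images are disjoint, no x < −2 has h(x) = h(−2), so we compute h⁻¹(−4): −4 lies in (−∞, 4], so solve −9x − 14 = −4: x = (−4 + 14)/(−9) = −10/9.

-10/9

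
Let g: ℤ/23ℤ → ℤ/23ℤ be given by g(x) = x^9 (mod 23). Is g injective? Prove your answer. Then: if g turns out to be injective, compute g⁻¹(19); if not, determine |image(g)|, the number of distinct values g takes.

11

Since 23 is prime, the nonzero elements of ℤ/23ℤ form a cyclic group of order 22.
As gcd(9, 22) = 1, raising to the 9th power is a bijection on this group: if s^9 ≡ t^9 then (st^{−1})^9 = 1, and the only element of order dividing gcd(9, 22) = 1 is 1, so s = t.
With g(0) = 0 this makes g injective on all of ℤ/23ℤ, hence bijective (finite equal-size domain and codomain). In particular g is injective.
Since g is injective, we find the preimage of 19. The inverse of x ↦ x^9 on (ℤ/23ℤ)^× is x ↦ x^5, because 9·5 = 45 = 2·22 + 1 ≡ 1 (mod 22) and x^{22} = 1 for x ≠ 0 (Fermat). So g⁻¹(19) = 19^5 mod 23.
Repeated squaring mod 23: 19^1 ≡ 19, 19^2 ≡ 19² = 361 ≡ 16, 19^4 ≡ 16² = 256 ≡ 3. Since 5 = 4 + 1, 19^5 ≡ 3·19: 3·19 = 57 ≡ 11. So 19^5 ≡ 11 (mod 23).
Hence g⁻¹(19) = 11.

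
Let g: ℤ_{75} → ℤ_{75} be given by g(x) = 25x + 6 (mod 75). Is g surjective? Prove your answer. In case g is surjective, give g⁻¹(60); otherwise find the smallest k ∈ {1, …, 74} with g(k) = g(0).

3

Recall: g is surjective if every y in the codomain equals g(x) for some x in the domain.
Since gcd(25, 75) = 25, we have 25x ≡ 0 (mod 25) for all x, so g(x) ≡ 6 (mod 25).
But 0 ≢ 6 (mod 25), so 0 ∈ ℤ_{75} has no preimage. Thus g is not surjective.
Since g is not surjective, we find the least positive k with g(k) = g(0): this means 25k ≡ 0 (mod 75), i.e. 75 ∣ 25k. Since gcd(25, 75) = 25, dividing through by 25 this holds exactly when 3 ∣ k.
The smallest positive such k is 3.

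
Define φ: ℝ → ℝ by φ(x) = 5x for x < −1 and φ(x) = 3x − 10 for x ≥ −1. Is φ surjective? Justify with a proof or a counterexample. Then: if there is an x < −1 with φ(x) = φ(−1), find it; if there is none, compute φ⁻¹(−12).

Both pieces are strictly increasing (slopes 5 and 3), so each is injective on its own interval.
The left piece maps (−∞, −1) onto (−∞, −5); the right piece maps [−1, ∞) onto [−13, ∞).
The union (−∞, −5) ∪ [−13, ∞) covers ℝ, so φ is surjective.
For the follow-up: the images overlap, so an x < −1 with φ(x) = φ(−1) exists. φ(−1) = −13; solving 5x = −13 for x < −1 gives x = (−13 − 0)/5 = −13/5.

-13/5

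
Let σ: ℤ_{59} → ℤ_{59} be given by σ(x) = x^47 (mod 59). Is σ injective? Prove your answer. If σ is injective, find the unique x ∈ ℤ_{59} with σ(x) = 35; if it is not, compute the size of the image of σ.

Since 59 is prime, the nonzero elements of ℤ_{59} form a cyclic group of order 58.
As gcd(47, 58) = 1, raising to the 47th power is a bijection on this group: if a^47 ≡ b^47 then (ab^{−1})^47 = 1, and the only element of order dividing gcd(47, 58) = 1 is 1, so a = b.
With σ(0) = 0 this makes σ injective on all of ℤ_{59}, hence bijective (finite equal-size domain and codomain). In particular σ is injective.
Since σ is injective, we find the preimage of 35. The inverse of x ↦ x^47 on (ℤ_{59})^× is x ↦ x^21, because 47·21 = 987 = 17·58 + 1 ≡ 1 (mod 58) and x^{58} = 1 for x ≠ 0 (Fermat). So σ⁻¹(35) = 35^21 mod 59.
Repeated squaring mod 59: 35^1 ≡ 35, 35^2 ≡ 35² = 1225 ≡ 45, 35^4 ≡ 45² = 2025 ≡ 19, 35^8 ≡ 19² = 361 ≡ 7, 35^16 ≡ 7² = 49. Since 21 = 16 + 4 + 1, 35^21 ≡ 49·19·35: 49·19 = 931 ≡ 46, then 46·35 = 1610 ≡ 17. So 35^21 ≡ 17 (mod 59).
Hence σ⁻¹(35) = 17.

17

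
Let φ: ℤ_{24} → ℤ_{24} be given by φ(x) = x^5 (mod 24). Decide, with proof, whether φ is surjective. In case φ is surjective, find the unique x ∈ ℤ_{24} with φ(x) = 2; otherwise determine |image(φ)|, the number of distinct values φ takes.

φ(0) = 0^5 = 0.
φ(6): Repeated squaring mod 24: 6^1 ≡ 6, 6^2 ≡ 6² = 36 ≡ 12, 6^4 ≡ 12² = 144 ≡ 0. Since 5 = 4 + 1, 6^5 ≡ 0·6: 0·6 = 0. So 6^5 ≡ 0 (mod 24).
So φ(0) = φ(6) = 0 while 0 ≠ 6, so φ is not injective.
A non-injective map from the 24-element set ℤ_{24} to itself takes at most 23 distinct values, so it cannot be surjective. So φ is not surjective.
Since φ is not surjective, we determine |image(φ)|. Computing x^5 mod 24 for each x (by repeated squaring, reducing mod 24 at every step), the values φ(0), φ(1), …, φ(23) are: 0, 1, 8, 3, 16, 5, 0, 7, 8, 9, 16, 11, 0, 13, 8, 15, 16, 17, 0, 19, 8, 21, 16, 23.
The distinct values are {0, 1, 3, 5, 7, 8, 9, 11, 13, 15, 16, 17, 19, 21, 23}; there are 15 of them.

15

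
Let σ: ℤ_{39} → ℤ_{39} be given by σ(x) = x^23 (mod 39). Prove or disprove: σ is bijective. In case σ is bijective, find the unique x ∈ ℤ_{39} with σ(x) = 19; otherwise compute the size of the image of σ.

37

Computing x^23 mod 39 for each x (by repeated squaring, reducing mod 39 at every step), the values σ(0), σ(1), …, σ(38) are: 0, 1, 20, 9, 10, 8, 24, 28, 5, 3, 4, 32, 12, 13, 14, 33, 22, 23, 21, 37, 2, 18, 16, 17, 6, 25, 26, 27, 7, 35, 36, 34, 11, 15, 31, 29, 30, 19, 38.
Every element of ℤ_{39} appears exactly once in this list, so σ is a bijection, and in particular bijective.
Since σ is bijective, we read off the preimage of 19 from the same table: σ(37) = 19, so σ⁻¹(19) = 37.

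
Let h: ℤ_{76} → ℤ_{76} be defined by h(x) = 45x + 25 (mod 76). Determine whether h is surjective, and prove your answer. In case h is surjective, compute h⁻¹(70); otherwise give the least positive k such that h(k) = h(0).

Since gcd(45, 76) = 1, 45 is invertible modulo 76. Euclid's algorithm: 76 = 1·45 + 31, 45 = 1·31 + 14, 31 = 2·14 + 3, 14 = 4·3 + 2, 3 = 1·2 + 1; back-substituting gives 1 = 49·45 − 29·76, so 45⁻¹ ≡ 49 (mod 76).
For any y ∈ ℤ_{76}, x = 49(y − 25) mod 76 satisfies h(x) = 45·49(y − 25) + 25 ≡ y (since 45·49 ≡ 1 mod 76). So every y has a preimage.
Therefore h is surjective.
Since h is surjective, we find h⁻¹(70): we need 45x ≡ 70 − 25 ≡ 45 (mod 76). Using 45⁻¹ = 49: x ≡ 49·45 = 2205 = 29·76 + 1, so x = 1.
Check: h(1) = 45·1 + 25 = 70 ≡ 70 (mod 76).

1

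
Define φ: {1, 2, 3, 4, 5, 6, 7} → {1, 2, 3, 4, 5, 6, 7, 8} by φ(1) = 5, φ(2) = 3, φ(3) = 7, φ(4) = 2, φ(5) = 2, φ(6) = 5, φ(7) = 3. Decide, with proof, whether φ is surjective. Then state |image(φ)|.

No element maps to 1, so φ is not surjective.
The image of φ is {2, 3, 5, 7}, which has 4 elements.

4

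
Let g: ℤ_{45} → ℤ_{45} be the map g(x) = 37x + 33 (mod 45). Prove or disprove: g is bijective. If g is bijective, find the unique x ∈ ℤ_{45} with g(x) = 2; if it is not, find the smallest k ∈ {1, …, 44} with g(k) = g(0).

32

If g(u) = g(v), then 37u ≡ 37v (mod 45). Because gcd(37, 45) = 1, we may cancel 37 to get u ≡ v (mod 45).
We now compute 37⁻¹ mod 45 explicitly. Euclid's algorithm: 45 = 1·37 + 8, 37 = 4·8 + 5, 8 = 1·5 + 3, 5 = 1·3 + 2, 3 = 1·2 + 1; back-substituting gives 1 = 28·37 − 23·45, so 37⁻¹ ≡ 28 (mod 45).
Then y ↦ 28(y − 33) is a two-sided inverse to g, so every y ∈ ℤ_{45} has a preimage.
Hence g is bijective.
Since g is bijective, we find g⁻¹(2): we need 37x ≡ 2 − 33 ≡ 14 (mod 45). Using 37⁻¹ = 28: x ≡ 28·14 = 392 = 8·45 + 32, so x = 32.
Check: g(32) = 37·32 + 33 = 1217 = 27·45 + 2 ≡ 2 (mod 45).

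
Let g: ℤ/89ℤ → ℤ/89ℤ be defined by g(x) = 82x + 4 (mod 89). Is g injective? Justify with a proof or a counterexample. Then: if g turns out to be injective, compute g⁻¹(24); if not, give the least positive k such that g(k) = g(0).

48

Suppose g(s) = g(t) in ℤ/89ℤ. Then 82s + 4 ≡ 82t + 4 (mod 89), therefore 82(s − t) ≡ 0 (mod 89).
Since gcd(82, 89) = 1, 82 is invertible modulo 89, so s − t ≡ 0 (mod 89), i.e. s = t.
Thus g is injective.
We now compute 82⁻¹ mod 89 explicitly. Euclid's algorithm: 89 = 1·82 + 7, 82 = 11·7 + 5, 7 = 1·5 + 2, 5 = 2·2 + 1; back-substituting gives 1 = 38·82 − 35·89, so 82⁻¹ ≡ 38 (mod 89).
Since g is injective, we compute g⁻¹(24): solve 82x + 4 ≡ 24 (mod 89), i.e. 82x ≡ 20 (mod 89).
Multiplying by 82⁻¹ = 38 gives x ≡ 38·20 = 760 = 8·89 + 48 ≡ 48 (mod 89).
Check: g(48) = 82·48 + 4 = 3940 = 44·89 + 24 ≡ 24 (mod 89).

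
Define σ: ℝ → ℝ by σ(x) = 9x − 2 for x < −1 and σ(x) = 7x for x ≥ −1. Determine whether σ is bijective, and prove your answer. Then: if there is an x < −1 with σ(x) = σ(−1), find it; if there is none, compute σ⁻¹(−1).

Both pieces are strictly increasing (slopes 9 and 7), so each is injective on its own interval.
The left piece maps (−∞, −1) onto (−∞, −11); the right piece maps [−1, ∞) onto [−7, ∞).
The images leave a gap (−11 has no preimage), so σ is not surjective, hence not bijective.
Because the two images are disjoint, no x < −1 has σ(x) = σ(−1), so we compute σ⁻¹(−1): −1 lies in [−7, ∞), so solve 7x = −1: x = (−1 − 0)/7 = −1/7.

-1/7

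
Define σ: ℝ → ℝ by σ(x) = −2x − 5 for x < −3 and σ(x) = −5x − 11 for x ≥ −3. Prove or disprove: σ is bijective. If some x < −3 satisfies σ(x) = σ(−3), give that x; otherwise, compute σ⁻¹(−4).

-9/2

Both pieces are strictly decreasing (slopes −2 and −5), so each is injective on its own interval.
The left piece maps (−∞, −3) onto (1, ∞); the right piece maps [−3, ∞) onto (−∞, 4].
These images overlap. In particular σ(−3) = 4 (right piece), and solving −2x − 5 = 4 on the left piece gives x = −9/2 < −3.
So σ(−9/2) = σ(−3) with −9/2 ≠ −3, and σ is not injective, hence not bijective. This x = −9/2 is the requested value below −3.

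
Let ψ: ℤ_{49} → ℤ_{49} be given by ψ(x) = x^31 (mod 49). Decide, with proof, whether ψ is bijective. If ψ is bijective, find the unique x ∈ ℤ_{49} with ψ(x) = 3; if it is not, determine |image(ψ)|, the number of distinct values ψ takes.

ψ(0) = 0^31 = 0.
ψ(7): Repeated squaring mod 49: 7^1 ≡ 7, 7^2 ≡ 7² = 49 ≡ 0, 7^4 ≡ 0² = 0, 7^8 ≡ 0² = 0, 7^16 ≡ 0² = 0. Since 31 = 16 + 8 + 4 + 2 + 1, 7^31 ≡ 0·0·0·0·7: 0·0 = 0, then 0·0 = 0, then 0·0 = 0, then 0·7 = 0. So 7^31 ≡ 0 (mod 49).
So ψ(0) = ψ(7) = 0 while 0 ≠ 7, hence ψ is not injective, hence not bijective.
Since ψ is not bijective, we determine |image(ψ)|. Computing x^31 mod 49 for each x (by repeated squaring, reducing mod 49 at every step), the values ψ(0), ψ(1), …, ψ(48) are: 0, 1, 44, 45, 25, 26, 20, 0, 22, 16, 17, 46, 47, 41, 0, 43, 37, 38, 18, 19, 13, 0, 15, 9, 10, 39, 40, 34, 0, 36, 30, 31, 11, 12, 6, 0, 8, 2, 3, 32, 33, 27, 0, 29, 23, 24, 4, 5, 48.
The distinct values are {0, 1, 2, 3, 4, 5, 6, 8, 9, 10, 11, 12, 13, 15, 16, 17, 18, 19, 20, 22, 23, 24, 25, 26, 27, 29, 30, 31, 32, 33, 34, 36, 37, 38, 39, 40, 41, 43, 44, 45, 46, 47, 48}; there are 43 of them.

43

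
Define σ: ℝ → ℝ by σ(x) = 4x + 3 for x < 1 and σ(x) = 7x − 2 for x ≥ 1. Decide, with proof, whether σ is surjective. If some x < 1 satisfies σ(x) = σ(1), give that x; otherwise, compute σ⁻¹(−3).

1/2

Both pieces are strictly increasing (slopes 4 and 7), so each is injective on its own interval.
The left piece maps (−∞, 1) onto (−∞, 7); the right piece maps [1, ∞) onto [5, ∞).
The union (−∞, 7) ∪ [5, ∞) covers ℝ, so σ is surjective.
For the follow-up: the images overlap, so an x < 1 with σ(x) = σ(1) exists. σ(1) = 5; solving 4x + 3 = 5 for x < 1 gives x = (5 − 3)/4 = 1/2.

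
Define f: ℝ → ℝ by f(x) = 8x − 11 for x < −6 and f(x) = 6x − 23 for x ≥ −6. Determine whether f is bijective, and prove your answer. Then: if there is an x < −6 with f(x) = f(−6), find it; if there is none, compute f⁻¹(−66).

-55/8

Both pieces are strictly increasing (slopes 8 and 6), so each is injective on its own interval.
The left piece maps (−∞, −6) onto (−∞, −59); the right piece maps [−6, ∞) onto [−59, ∞).
Since −59 = −59, the images partition ℝ: f is injective and surjective, hence bijective.
Because the two images are disjoint, no x < −6 has f(x) = f(−6), so we compute f⁻¹(−66): −66 lies in (−∞, −59), so solve 8x − 11 = −66: x = (−66 + 11)/8 = −55/8.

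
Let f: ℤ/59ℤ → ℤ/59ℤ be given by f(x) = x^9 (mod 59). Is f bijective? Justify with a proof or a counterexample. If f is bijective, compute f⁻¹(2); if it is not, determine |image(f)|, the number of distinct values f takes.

50

Since 59 is prime, the nonzero elements of ℤ/59ℤ form a cyclic group of order 58.
As gcd(9, 58) = 1, raising to the 9th power is a bijection on this group: if s^9 ≡ t^9 then (st^{−1})^9 = 1, and the only element of order dividing gcd(9, 58) = 1 is 1, so s = t.
With f(0) = 0 this makes f injective on all of ℤ/59ℤ, hence bijective (finite equal-size domain and codomain). In particular f is bijective.
Since f is bijective, we find the preimage of 2. The inverse of x ↦ x^9 on (ℤ/59ℤ)^× is x ↦ x^13, because 9·13 = 117 = 2·58 + 1 ≡ 1 (mod 58) and x^{58} = 1 for x ≠ 0 (Fermat). So f⁻¹(2) = 2^13 mod 59.
Repeated squaring mod 59: 2^1 ≡ 2, 2^2 ≡ 2² = 4, 2^4 ≡ 4² = 16, 2^8 ≡ 16² = 256 ≡ 20. Since 13 = 8 + 4 + 1, 2^13 ≡ 20·16·2: 20·16 = 320 ≡ 25, then 25·2 = 50. So 2^13 ≡ 50 (mod 59).
Hence f⁻¹(2) = 50.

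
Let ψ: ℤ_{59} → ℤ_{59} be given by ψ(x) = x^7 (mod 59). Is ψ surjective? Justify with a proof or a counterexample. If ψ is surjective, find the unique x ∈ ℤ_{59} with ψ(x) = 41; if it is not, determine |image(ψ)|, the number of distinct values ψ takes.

Since 59 is prime, the nonzero elements of ℤ_{59} form a cyclic group of order 58.
As gcd(7, 58) = 1, raising to the 7th power is a bijection on this group: if a^7 ≡ b^7 then (ab^{−1})^7 = 1, and the only element of order dividing gcd(7, 58) = 1 is 1, so a = b.
With ψ(0) = 0 this makes ψ injective on all of ℤ_{59}, hence bijective (finite equal-size domain and codomain). In particular ψ is surjective.
Since ψ is surjective, we find the preimage of 41. The inverse of x ↦ x^7 on (ℤ_{59})^× is x ↦ x^25, because 7·25 = 175 = 3·58 + 1 ≡ 1 (mod 58) and x^{58} = 1 for x ≠ 0 (Fermat). So ψ⁻¹(41) = 41^25 mod 59.
Repeated squaring mod 59: 41^1 ≡ 41, 41^2 ≡ 41² = 1681 ≡ 29, 41^4 ≡ 29² = 841 ≡ 15, 41^8 ≡ 15² = 225 ≡ 48, 41^16 ≡ 48² = 2304 ≡ 3. Since 25 = 16 + 8 + 1, 41^25 ≡ 3·48·41: 3·48 = 144 ≡ 26, then 26·41 = 1066 ≡ 4. So 41^25 ≡ 4 (mod 59).
Hence ψ⁻¹(41) = 4.

4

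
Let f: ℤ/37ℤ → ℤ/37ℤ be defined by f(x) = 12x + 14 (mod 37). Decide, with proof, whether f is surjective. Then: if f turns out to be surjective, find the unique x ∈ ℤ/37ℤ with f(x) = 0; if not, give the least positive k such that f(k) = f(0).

Since gcd(12, 37) = 1, 12 is invertible modulo 37. Euclid's algorithm: 37 = 3·12 + 1; back-substituting gives 1 = 34·12 − 11·37, so 12⁻¹ ≡ 34 (mod 37).
For any y ∈ ℤ/37ℤ, x = 34(y − 14) mod 37 satisfies f(x) = 12·34(y − 14) + 14 ≡ y (since 12·34 ≡ 1 mod 37). So every y has a preimage.
So f is surjective.
Since f is surjective, we compute f⁻¹(0): solve 12x + 14 ≡ 0 (mod 37), i.e. 12x ≡ 23 (mod 37).
Multiplying by 12⁻¹ = 34 gives x ≡ 34·23 = 782 = 21·37 + 5 ≡ 5 (mod 37).
Check: f(5) = 12·5 + 14 = 74 = 2·37 + 0 ≡ 0 (mod 37).

5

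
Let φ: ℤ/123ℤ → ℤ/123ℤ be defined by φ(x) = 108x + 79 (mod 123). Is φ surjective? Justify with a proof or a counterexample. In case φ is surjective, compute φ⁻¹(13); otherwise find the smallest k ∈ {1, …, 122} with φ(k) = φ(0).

41

Since gcd(108, 123) = 3, we have 108x ≡ 0 (mod 3) for all x, so φ(x) ≡ 1 (mod 3).
But 0 ≢ 1 (mod 3), so 0 ∈ ℤ/123ℤ has no preimage. So φ is not surjective.
Since φ is not surjective, we find the least positive k with φ(k) = φ(0): this means 108k ≡ 0 (mod 123), i.e. 123 ∣ 108k. Since gcd(108, 123) = 3, dividing through by 3 this holds exactly when 41 ∣ 36k, and as gcd(36, 41) = 1, exactly when 41 ∣ k.
The smallest positive such k is 41.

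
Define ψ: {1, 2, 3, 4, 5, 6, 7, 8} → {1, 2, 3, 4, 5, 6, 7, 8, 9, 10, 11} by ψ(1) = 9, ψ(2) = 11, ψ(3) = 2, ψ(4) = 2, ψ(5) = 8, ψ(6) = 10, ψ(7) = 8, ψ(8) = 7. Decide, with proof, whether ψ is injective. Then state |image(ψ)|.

ψ(3) = 2 = ψ(4) with 3 ≠ 4, so ψ is not injective.
The image of ψ is {2, 7, 8, 9, 10, 11}, which has 6 elements.

6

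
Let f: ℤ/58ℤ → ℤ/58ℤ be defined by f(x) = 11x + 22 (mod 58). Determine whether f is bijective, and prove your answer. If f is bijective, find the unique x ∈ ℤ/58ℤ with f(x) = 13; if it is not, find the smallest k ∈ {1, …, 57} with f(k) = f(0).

If f(a) = f(b), then 11a ≡ 11b (mod 58). Because gcd(11, 58) = 1, we may cancel 11 to get a ≡ b (mod 58).
We now compute 11⁻¹ mod 58 explicitly. Euclid's algorithm: 58 = 5·11 + 3, 11 = 3·3 + 2, 3 = 1·2 + 1; back-substituting gives 1 = 37·11 − 7·58, so 11⁻¹ ≡ 37 (mod 58).
For any y ∈ ℤ/58ℤ, x = 37(y − 22) mod 58 satisfies f(x) = 11·37(y − 22) + 22 ≡ y (since 11·37 ≡ 1 mod 58). So every y has a preimage.
Thus f is bijective.
Since f is bijective, we find f⁻¹(13): we need 11x ≡ 13 − 22 ≡ 49 (mod 58). Using 11⁻¹ = 37: x ≡ 37·49 = 1813 = 31·58 + 15, so x = 15.
Check: f(15) = 11·15 + 22 = 187 = 3·58 + 13 ≡ 13 (mod 58).

15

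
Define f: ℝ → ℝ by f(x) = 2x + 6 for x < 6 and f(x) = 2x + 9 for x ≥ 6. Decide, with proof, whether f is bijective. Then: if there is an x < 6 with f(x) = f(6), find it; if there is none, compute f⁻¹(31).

Both pieces are strictly increasing (slopes 2 and 2), so each is injective on its own interval.
The left piece maps (−∞, 6) onto (−∞, 18); the right piece maps [6, ∞) onto [21, ∞).
The images leave a gap (18 has no preimage), so f is not surjective, hence not bijective.
Because the two images are disjoint, no x < 6 has f(x) = f(6), so we compute f⁻¹(31): 31 lies in [21, ∞), so solve 2x + 9 = 31: x = (31 − 9)/2 = 11.

11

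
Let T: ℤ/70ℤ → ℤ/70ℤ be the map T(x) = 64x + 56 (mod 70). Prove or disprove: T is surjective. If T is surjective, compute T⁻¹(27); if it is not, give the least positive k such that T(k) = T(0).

Since gcd(64, 70) = 2, we have 64x ≡ 0 (mod 2) for all x, so T(x) ≡ 0 (mod 2).
But 1 ≢ 0 (mod 2), so 1 ∈ ℤ/70ℤ has no preimage. Thus T is not surjective.
Since T is not surjective, we find the least positive k with T(k) = T(0): this means 64k ≡ 0 (mod 70), i.e. 70 ∣ 64k. Since gcd(64, 70) = 2, dividing through by 2 this holds exactly when 35 ∣ 32k, and as gcd(32, 35) = 1, exactly when 35 ∣ k.
The smallest positive such k is 35.

35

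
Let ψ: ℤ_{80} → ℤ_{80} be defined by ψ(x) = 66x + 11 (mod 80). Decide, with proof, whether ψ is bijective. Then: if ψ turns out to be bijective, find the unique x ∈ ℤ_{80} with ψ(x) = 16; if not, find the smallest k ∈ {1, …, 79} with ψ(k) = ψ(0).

40

We have gcd(66, 80) = 2 > 1. Taking x_1 = 0 and x_2 = 40: ψ(0) = 11 and ψ(40) = 66·40 + 11 = 2651 ≡ 11 (mod 80).
So ψ(0) = ψ(40) while 0 ≠ 40, hence ψ is not injective, hence not bijective.
Since ψ is not bijective, we find the least positive k with ψ(k) = ψ(0): this means 66k ≡ 0 (mod 80), i.e. 80 ∣ 66k. Since gcd(66, 80) = 2, dividing through by 2 this holds exactly when 40 ∣ 33k, and as gcd(33, 40) = 1, exactly when 40 ∣ k.
The smallest positive such k is 40.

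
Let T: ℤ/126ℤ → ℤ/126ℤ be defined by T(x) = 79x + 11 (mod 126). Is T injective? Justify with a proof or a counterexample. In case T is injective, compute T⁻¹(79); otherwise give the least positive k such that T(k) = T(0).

Suppose T(u) = T(v) in ℤ/126ℤ. Then 79u + 11 ≡ 79v + 11 (mod 126), hence 79(u − v) ≡ 0 (mod 126).
Since gcd(79, 126) = 1, 79 is invertible modulo 126, therefore u − v ≡ 0 (mod 126), i.e. u = v.
So T is injective.
We now compute 79⁻¹ mod 126 explicitly. Euclid's algorithm: 126 = 1·79 + 47, 79 = 1·47 + 32, 47 = 1·32 + 15, 32 = 2·15 + 2, 15 = 7·2 + 1; back-substituting gives 1 = 67·79 − 42·126, so 79⁻¹ ≡ 67 (mod 126).
Since T is injective, we compute T⁻¹(79): solve 79x + 11 ≡ 79 (mod 126), i.e. 79x ≡ 68 (mod 126).
Multiplying by 79⁻¹ = 67 gives x ≡ 67·68 = 4556 = 36·126 + 20 ≡ 20 (mod 126).
Check: T(20) = 79·20 + 11 = 1591 = 12·126 + 79 ≡ 79 (mod 126).

20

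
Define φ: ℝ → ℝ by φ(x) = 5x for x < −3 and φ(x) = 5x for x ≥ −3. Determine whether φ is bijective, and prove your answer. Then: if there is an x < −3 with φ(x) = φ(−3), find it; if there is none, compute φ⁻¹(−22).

Both pieces are strictly increasing (slopes 5 and 5), so each is injective on its own interval.
The left piece maps (−∞, −3) onto (−∞, −15); the right piece maps [−3, ∞) onto [−15, ∞).
Since −15 = −15, the images partition ℝ: φ is injective and surjective, hence bijective.
Because the two images are disjoint, no x < −3 has φ(x) = φ(−3), so we compute φ⁻¹(−22): −22 lies in (−∞, −15), so solve 5x = −22: x = (−22 − 0)/5 = −22/5.

-22/5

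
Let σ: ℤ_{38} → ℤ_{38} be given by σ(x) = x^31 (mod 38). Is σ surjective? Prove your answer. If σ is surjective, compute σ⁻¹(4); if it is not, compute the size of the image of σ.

6

Computing x^31 mod 38 for each x (by repeated squaring, reducing mod 38 at every step), the values σ(0), σ(1), …, σ(37) are: 0, 1, 22, 33, 28, 17, 4, 7, 8, 25, 32, 11, 12, 15, 2, 29, 24, 35, 18, 19, 20, 3, 14, 9, 36, 23, 26, 27, 6, 13, 30, 31, 34, 21, 10, 5, 16, 37.
Every element of ℤ_{38} appears exactly once in this list, so σ is a bijection, and in particular surjective.
Since σ is surjective, we read off the preimage of 4 from the same table: σ(6) = 4, so σ⁻¹(4) = 6.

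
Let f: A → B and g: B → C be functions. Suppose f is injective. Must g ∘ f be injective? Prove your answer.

No. Take A = B = C = {1, 2, 3}, f = identity (injective), and g(x) = 1 for every x.
Then (g ∘ f)(1) = 1 = (g ∘ f)(3) with 1 ≠ 3, so g ∘ f is not injective.

not injective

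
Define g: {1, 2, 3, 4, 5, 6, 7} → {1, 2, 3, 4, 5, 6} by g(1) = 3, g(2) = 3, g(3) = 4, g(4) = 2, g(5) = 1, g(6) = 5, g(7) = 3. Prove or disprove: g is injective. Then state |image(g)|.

g(1) = 3 = g(2) with 1 ≠ 2, so g is not injective.
The image of g is {1, 2, 3, 4, 5}, which has 5 elements.

5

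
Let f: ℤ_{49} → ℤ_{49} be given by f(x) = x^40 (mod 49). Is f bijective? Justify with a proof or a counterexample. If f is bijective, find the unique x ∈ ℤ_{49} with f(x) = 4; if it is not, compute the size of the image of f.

22

f(0) = 0^40 = 0.
f(7): Repeated squaring mod 49: 7^1 ≡ 7, 7^2 ≡ 7² = 49 ≡ 0, 7^4 ≡ 0² = 0, 7^8 ≡ 0² = 0, 7^16 ≡ 0² = 0, 7^32 ≡ 0² = 0. Since 40 = 32 + 8, 7^40 ≡ 0·0: 0·0 = 0. So 7^40 ≡ 0 (mod 49).
So f(0) = f(7) = 0 while 0 ≠ 7, so f is not injective, hence not bijective.
Since f is not bijective, we determine |image(f)|. Computing x^40 mod 49 for each x (by repeated squaring, reducing mod 49 at every step), the values f(0), f(1), …, f(48) are: 0, 1, 37, 11, 46, 2, 15, 0, 36, 23, 25, 32, 16, 29, 0, 22, 9, 39, 18, 30, 43, 0, 8, 44, 4, 4, 44, 8, 0, 43, 30, 18, 39, 9, 22, 0, 29, 16, 32, 25, 23, 36, 0, 15, 2, 46, 11, 37, 1.
The distinct values are {0, 1, 2, 4, 8, 9, 11, 15, 16, 18, 22, 23, 25, 29, 30, 32, 36, 37, 39, 43, 44, 46}; there are 22 of them.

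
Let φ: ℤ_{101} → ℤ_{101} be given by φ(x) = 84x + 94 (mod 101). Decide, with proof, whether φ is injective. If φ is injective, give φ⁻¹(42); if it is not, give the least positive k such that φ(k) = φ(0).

9

Recall: injectivity means: for all s, t in the domain, φ(s) = φ(t) implies s = t.
Suppose φ(s) = φ(t) in ℤ_{101}. Then 84s + 94 ≡ 84t + 94 (mod 101), thus 84(s − t) ≡ 0 (mod 101).
Since gcd(84, 101) = 1, 84 is invertible modulo 101, thus s − t ≡ 0 (mod 101), i.e. s = t.
Hence φ is injective.
We now compute 84⁻¹ mod 101 explicitly. Euclid's algorithm: 101 = 1·84 + 17, 84 = 4·17 + 16, 17 = 1·16 + 1; back-substituting gives 1 = 95·84 − 79·101, so 84⁻¹ ≡ 95 (mod 101).
Since φ is injective, we find φ⁻¹(42): we need 84x ≡ 42 − 94 ≡ 49 (mod 101). Using 84⁻¹ = 95: x ≡ 95·49 = 4655 = 46·101 + 9, so x = 9.
Check: φ(9) = 84·9 + 94 = 850 = 8·101 + 42 ≡ 42 (mod 101).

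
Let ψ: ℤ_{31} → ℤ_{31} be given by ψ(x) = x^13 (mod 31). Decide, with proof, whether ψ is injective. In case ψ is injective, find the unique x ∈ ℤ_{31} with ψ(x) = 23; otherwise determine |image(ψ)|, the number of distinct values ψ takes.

29

Since 31 is prime, the nonzero elements of ℤ_{31} form a cyclic group of order 30.
As gcd(13, 30) = 1, raising to the 13th power is a bijection on this group: if a^13 ≡ b^13 then (ab^{−1})^13 = 1, and the only element of order dividing gcd(13, 30) = 1 is 1, so a = b.
With ψ(0) = 0 this makes ψ injective on all of ℤ_{31}, hence bijective (finite equal-size domain and codomain). In particular ψ is injective.
Since ψ is injective, we find the preimage of 23. The inverse of x ↦ x^13 on (ℤ_{31})^× is x ↦ x^7, because 13·7 = 91 = 3·30 + 1 ≡ 1 (mod 30) and x^{30} = 1 for x ≠ 0 (Fermat). So ψ⁻¹(23) = 23^7 mod 31.
Repeated squaring mod 31: 23^1 ≡ 23, 23^2 ≡ 23² = 529 ≡ 2, 23^4 ≡ 2² = 4. Since 7 = 4 + 2 + 1, 23^7 ≡ 4·2·23: 4·2 = 8, then 8·23 = 184 ≡ 29. So 23^7 ≡ 29 (mod 31).
Hence ψ⁻¹(23) = 29.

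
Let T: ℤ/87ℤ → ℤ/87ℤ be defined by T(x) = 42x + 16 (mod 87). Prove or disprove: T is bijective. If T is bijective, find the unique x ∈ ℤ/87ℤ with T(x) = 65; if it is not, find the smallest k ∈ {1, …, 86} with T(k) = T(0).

29

Recall that T is injective when T(s) = T(t) forces s = t.
We have gcd(42, 87) = 3 > 1. Taking s = 0 and t = 29: T(0) = 16 and T(29) = 42·29 + 16 = 1234 ≡ 16 (mod 87).
So T(0) = T(29) while 0 ≠ 29, hence T is not injective, hence not bijective.
Since T is not bijective, we find the least positive k with T(k) = T(0): this means 42k ≡ 0 (mod 87), i.e. 87 ∣ 42k. Since gcd(42, 87) = 3, dividing through by 3 this holds exactly when 29 ∣ 14k, and as gcd(14, 29) = 1, exactly when 29 ∣ k.
The smallest positive such k is 29.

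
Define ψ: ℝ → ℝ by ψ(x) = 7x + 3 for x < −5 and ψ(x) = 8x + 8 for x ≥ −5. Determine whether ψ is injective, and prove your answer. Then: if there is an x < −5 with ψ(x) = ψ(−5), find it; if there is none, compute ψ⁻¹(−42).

-45/7

Both pieces are strictly increasing (slopes 7 and 8), so each is injective on its own interval.
The left piece maps (−∞, −5) onto (−∞, −32); the right piece maps [−5, ∞) onto [−32, ∞).
These images are disjoint, so no value is attained by both pieces. So ψ is injective.
Because the two images are disjoint, no x < −5 has ψ(x) = ψ(−5), so we compute ψ⁻¹(−42): −42 lies in (−∞, −32), so solve 7x + 3 = −42: x = (−42 − 3)/7 = −45/7.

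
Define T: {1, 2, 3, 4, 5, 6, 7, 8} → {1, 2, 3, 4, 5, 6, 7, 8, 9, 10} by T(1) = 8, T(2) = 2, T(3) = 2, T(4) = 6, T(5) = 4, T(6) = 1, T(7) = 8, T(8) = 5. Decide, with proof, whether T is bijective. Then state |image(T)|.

6

T(2) = 2 = T(3) with 2 ≠ 3, so T is not injective, hence not bijective.
The image of T is {1, 2, 4, 5, 6, 8}, which has 6 elements.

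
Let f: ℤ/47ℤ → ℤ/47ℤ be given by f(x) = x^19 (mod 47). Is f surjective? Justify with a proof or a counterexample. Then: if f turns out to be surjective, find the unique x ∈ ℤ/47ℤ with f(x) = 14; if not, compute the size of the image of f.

28

Since 47 is prime, the nonzero elements of ℤ/47ℤ form a cyclic group of order 46.
As gcd(19, 46) = 1, raising to the 19th power is a bijection on this group: if a^19 ≡ b^19 then (ab^{−1})^19 = 1, and the only element of order dividing gcd(19, 46) = 1 is 1, so a = b.
With f(0) = 0 this makes f injective on all of ℤ/47ℤ, hence bijective (finite equal-size domain and codomain). In particular f is surjective.
Since f is surjective, we find the preimage of 14. The inverse of x ↦ x^19 on (ℤ/47ℤ)^× is x ↦ x^17, because 19·17 = 323 = 7·46 + 1 ≡ 1 (mod 46) and x^{46} = 1 for x ≠ 0 (Fermat). So f⁻¹(14) = 14^17 mod 47.
Repeated squaring mod 47: 14^1 ≡ 14, 14^2 ≡ 14² = 196 ≡ 8, 14^4 ≡ 8² = 64 ≡ 17, 14^8 ≡ 17² = 289 ≡ 7, 14^16 ≡ 7² = 49 ≡ 2. Since 17 = 16 + 1, 14^17 ≡ 2·14: 2·14 = 28. So 14^17 ≡ 28 (mod 47).
Hence f⁻¹(14) = 28.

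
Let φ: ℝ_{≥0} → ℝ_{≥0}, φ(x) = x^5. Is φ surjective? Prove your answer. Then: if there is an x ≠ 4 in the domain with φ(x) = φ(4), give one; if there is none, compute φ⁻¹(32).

For any y ∈ ℝ_{≥0}, x = y^{1/5} ∈ ℝ_{≥0} gives φ(x) = y, so φ is surjective.
Since x ↦ x^5 is strictly increasing on ℝ_{≥0}, it is injective there, so no x ≠ 4 in the domain has φ(x) = φ(4). We therefore compute φ⁻¹(32) = 32^{1/5} = 2 (indeed 2^5 = 32).

2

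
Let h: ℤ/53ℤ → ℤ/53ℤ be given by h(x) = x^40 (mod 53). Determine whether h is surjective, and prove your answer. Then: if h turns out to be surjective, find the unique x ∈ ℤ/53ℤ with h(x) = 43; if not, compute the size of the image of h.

h(2): Repeated squaring mod 53: 2^1 ≡ 2, 2^2 ≡ 2² = 4, 2^4 ≡ 4² = 16, 2^8 ≡ 16² = 256 ≡ 44, 2^16 ≡ 44² = 1936 ≡ 28, 2^32 ≡ 28² = 784 ≡ 42. Since 40 = 32 + 8, 2^40 ≡ 42·44: 42·44 = 1848 ≡ 46. So 2^40 ≡ 46 (mod 53).
h(7): Repeated squaring mod 53: 7^1 ≡ 7, 7^2 ≡ 7² = 49, 7^4 ≡ 49² = 2401 ≡ 16, 7^8 ≡ 16² = 256 ≡ 44, 7^16 ≡ 44² = 1936 ≡ 28, 7^32 ≡ 28² = 784 ≡ 42. Since 40 = 32 + 8, 7^40 ≡ 42·44: 42·44 = 1848 ≡ 46. So 7^40 ≡ 46 (mod 53).
So h(2) = h(7) = 46 while 2 ≠ 7, thus h is not injective.
A non-injective map from the 53-element set ℤ/53ℤ to itself takes at most 52 distinct values, so it cannot be surjective. Thus h is not surjective.
Since h is not surjective, we determine |image(h)|. Computing x^40 mod 53 for each x (by repeated squaring, reducing mod 53 at every step), the values h(0), h(1), …, h(52) are: 0, 1, 46, 16, 49, 44, 47, 46, 28, 44, 10, 42, 42, 13, 49, 15, 16, 36, 10, 13, 36, 47, 24, 1, 24, 28, 15, 15, 28, 24, 1, 24, 47, 36, 13, 10, 36, 16, 15, 49, 13, 42, 42, 10, 44, 28, 46, 47, 44, 49, 16, 46, 1.
The distinct values are {0, 1, 10, 13, 15, 16, 24, 28, 36, 42, 44, 46, 47, 49}; there are 14 of them.

14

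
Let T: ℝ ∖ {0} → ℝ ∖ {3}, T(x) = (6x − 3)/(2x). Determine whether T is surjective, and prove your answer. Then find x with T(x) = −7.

3/20

For any y ≠ 3, solving y(2x) = 6x − 3 for x gives a well-defined x ≠ 0. So T is surjective.
Solving T(x) = −7: cross-multiplying gives 6x − 3 = −7(2x), which rearranges to 20x = 3, so x = 3/20.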